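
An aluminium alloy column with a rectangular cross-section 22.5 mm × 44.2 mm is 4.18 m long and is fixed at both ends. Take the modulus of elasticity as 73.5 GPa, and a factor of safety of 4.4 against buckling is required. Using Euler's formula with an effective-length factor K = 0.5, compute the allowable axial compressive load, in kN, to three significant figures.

P_allow = 1.58 kN

Buckling occurs about the weak axis: I_min = h·b³/12 = 44.2×22.5³/12 = 41960 mm⁴ (b = 22.5 mm is the smaller dimension).
Effective length L_e = KL = 0.5×4.18 m = 2090 mm.
Euler critical load P_cr = π²EI/L_e² = π²×73500×41960/2090² = 6968 N.
P_allow = P_cr/n = 6968/4.4 = 1584 N.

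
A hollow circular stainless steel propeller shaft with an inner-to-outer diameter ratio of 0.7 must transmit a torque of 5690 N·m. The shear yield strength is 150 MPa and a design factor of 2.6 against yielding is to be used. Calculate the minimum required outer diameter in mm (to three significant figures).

d_o = 87.1 mm

τ_allow = 150/2.6 = 57.69 MPa.
For a hollow shaft τ = 16T/[πd_o³(1−k⁴)] with k = 0.7, so 1−k⁴ = 0.7599.
d_o³ = 16T/[π τ_allow (1−k⁴)] = 16×5690000/(π×57.69×0.7599) = 661000 mm³.
d_o = 87.11 mm.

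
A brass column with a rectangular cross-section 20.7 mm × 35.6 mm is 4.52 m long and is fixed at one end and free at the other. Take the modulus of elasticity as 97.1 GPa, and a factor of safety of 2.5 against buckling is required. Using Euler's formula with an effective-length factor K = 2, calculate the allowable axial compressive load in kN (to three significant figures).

P_allow = 0.123 kN

Buckling occurs about the weak axis: I_min = h·b³/12 = 35.6×20.7³/12 = 26310 mm⁴ (b = 20.7 mm is the smaller dimension).
Effective length L_e = KL = 2×4.52 m = 9040 mm.
Euler critical load P_cr = π²EI/L_e² = π²×97100×26310/9040² = 308.6 N.
P_allow = P_cr/n = 308.6/2.5 = 123.4 N.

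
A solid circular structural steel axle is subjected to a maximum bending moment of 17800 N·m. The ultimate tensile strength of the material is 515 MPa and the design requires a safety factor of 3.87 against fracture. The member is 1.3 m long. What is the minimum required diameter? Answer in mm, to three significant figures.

σ_allow = 515/3.87 = 133.1 MPa.
For a solid circular section σ = 32M/(πd³), so d³ = 32M/(π σ_allow) = 32×1.7800×10^7/(π×133.1) = 1.362×10^6 mm³.
d = 110.9 mm.

d = 111 mm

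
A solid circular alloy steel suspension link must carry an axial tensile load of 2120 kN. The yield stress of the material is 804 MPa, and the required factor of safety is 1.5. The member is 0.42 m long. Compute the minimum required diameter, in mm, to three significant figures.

d = 71.0 mm

Allowable stress σ_allow = 804/1.5 = 536.0 MPa.
Required area A = F/σ_allow = 2120000/536.0 = 3955 mm².
A = πd²/4 → d = √(4A/π) = 70.96 mm.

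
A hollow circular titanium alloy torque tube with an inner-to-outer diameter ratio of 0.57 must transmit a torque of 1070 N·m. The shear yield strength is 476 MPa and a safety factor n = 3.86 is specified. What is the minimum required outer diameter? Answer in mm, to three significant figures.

τ_allow = 476/3.86 = 123.3 MPa.
For a hollow shaft τ = 16T/[πd_o³(1−k⁴)] with k = 0.57, so 1−k⁴ = 0.8944.
d_o³ = 16T/[π τ_allow (1−k⁴)] = 16×1070000/(π×123.3×0.8944) = 49410 mm³.
d_o = 36.69 mm.

d_o = 36.7 mm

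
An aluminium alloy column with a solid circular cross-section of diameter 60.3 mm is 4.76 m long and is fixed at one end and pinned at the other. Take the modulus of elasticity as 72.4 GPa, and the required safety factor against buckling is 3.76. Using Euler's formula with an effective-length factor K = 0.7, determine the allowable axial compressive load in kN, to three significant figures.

I = πd⁴/64 = π×60.3⁴/64 = 649000 mm⁴.
Effective length L_e = KL = 0.7×4.76 m = 3332 mm.
Euler critical load P_cr = π²EI/L_e² = π²×72400×649000/3332² = 41770 N.
P_allow = P_cr/n = 41770/3.76 = 11110 N.

P_allow = 11.1 kN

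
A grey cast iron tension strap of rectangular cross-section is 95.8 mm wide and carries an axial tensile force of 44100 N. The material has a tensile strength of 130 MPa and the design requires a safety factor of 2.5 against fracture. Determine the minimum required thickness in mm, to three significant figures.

t = 8.85 mm

σ_allow = 130/2.5 = 52.00 MPa.
Required area A = F/σ_allow = 44100/52.00 = 848.1 mm².
t = A/w = 848.1/95.8 = 8.853 mm.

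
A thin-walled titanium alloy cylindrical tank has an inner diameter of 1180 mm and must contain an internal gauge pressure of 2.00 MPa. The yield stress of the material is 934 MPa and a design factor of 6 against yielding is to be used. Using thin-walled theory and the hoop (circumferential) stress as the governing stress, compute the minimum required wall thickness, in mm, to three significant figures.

σ_allow = 934/6 = 155.7 MPa.
Hoop stress σ_h = pD/(2t), so t = pD/(2σ_allow) = 2.00×1180/(2×155.7) = 7.580 mm.

t = 7.58 mm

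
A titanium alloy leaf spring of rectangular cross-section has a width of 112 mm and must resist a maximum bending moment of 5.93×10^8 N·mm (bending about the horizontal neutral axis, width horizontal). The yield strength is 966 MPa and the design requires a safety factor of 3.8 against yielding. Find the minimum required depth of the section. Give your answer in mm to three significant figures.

h = 354 mm

σ_allow = 966/3.8 = 254.2 MPa.
For a rectangular section σ = 6M/(bh²), so h² = 6M/(b σ_allow) = 6×5.9300×10^8/(112×254.2) = 125000 mm².
h = 353.5 mm.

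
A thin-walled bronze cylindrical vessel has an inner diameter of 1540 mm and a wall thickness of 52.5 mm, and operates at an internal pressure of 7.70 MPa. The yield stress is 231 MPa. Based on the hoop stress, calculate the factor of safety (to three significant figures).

n = 2.05

σ_h = pD/(2t) = 7.70×1540/(2×52.5) = 112.9 MPa.
n = 231/112.9 = 2.045.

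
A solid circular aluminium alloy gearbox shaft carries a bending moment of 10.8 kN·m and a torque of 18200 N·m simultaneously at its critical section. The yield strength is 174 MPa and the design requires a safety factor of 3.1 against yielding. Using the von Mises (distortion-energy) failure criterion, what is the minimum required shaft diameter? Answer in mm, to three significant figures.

σ_allow = σ_y/n = 174/3.1 = 56.13 MPa.
For a solid shaft σ_b = 32M/(πd³) and τ = 16T/(πd³), so the von Mises stress is σ' = (16/πd³)·√(4M²+3T²).
√(4M²+3T²) = √(4×(1.080×10^7)² + 3×(1.820×10^7)²) = 3.821×10^7 N·mm.
d³ = 16×3.821×10^7/(π×56.13) = 3.467×10^6 mm³.
d = 151.4 mm.

d = 151 mm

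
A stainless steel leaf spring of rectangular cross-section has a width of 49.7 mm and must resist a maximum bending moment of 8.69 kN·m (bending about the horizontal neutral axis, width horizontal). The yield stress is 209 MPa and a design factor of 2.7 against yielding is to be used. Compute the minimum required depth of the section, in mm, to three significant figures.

σ_allow = 209/2.7 = 77.41 MPa.
For a rectangular section σ = 6M/(bh²), so h² = 6M/(b σ_allow) = 6×8690000/(49.7×77.41) = 13550 mm².
h = 116.4 mm.

h = 116 mm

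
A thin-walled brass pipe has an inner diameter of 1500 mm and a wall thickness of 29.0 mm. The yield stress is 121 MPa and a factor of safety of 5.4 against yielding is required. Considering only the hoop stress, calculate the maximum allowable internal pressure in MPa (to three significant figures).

p_allow = 0.866 MPa

σ_allow = 121/5.4 = 22.41 MPa.
σ_h = pD/(2t) → p_allow = 2σ_allow t/D = 2×22.41×29.0/1500 = 0.8664 MPa.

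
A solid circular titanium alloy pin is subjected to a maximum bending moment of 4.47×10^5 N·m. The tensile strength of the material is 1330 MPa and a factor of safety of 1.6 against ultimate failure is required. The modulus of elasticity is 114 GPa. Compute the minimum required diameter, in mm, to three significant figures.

σ_allow = 1330/1.6 = 831.2 MPa.
For a solid circular section σ = 32M/(πd³), so d³ = 32M/(π σ_allow) = 32×4.4700×10^8/(π×831.2) = 5.477×10^6 mm³.
d = 176.3 mm.

d = 176 mm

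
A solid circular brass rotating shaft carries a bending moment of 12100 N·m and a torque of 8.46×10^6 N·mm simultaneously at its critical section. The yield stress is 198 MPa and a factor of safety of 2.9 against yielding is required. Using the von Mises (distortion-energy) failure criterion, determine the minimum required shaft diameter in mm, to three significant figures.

d = 128 mm

σ_allow = σ_y/n = 198/2.9 = 68.28 MPa.
For a solid shaft σ_b = 32M/(πd³) and τ = 16T/(πd³), so the von Mises stress is σ' = (16/πd³)·√(4M²+3T²).
√(4M²+3T²) = √(4×(1.210×10^7)² + 3×(8.460×10^6)²) = 2.829×10^7 N·mm.
d³ = 16×2.829×10^7/(π×68.28) = 2.110×10^6 mm³.
d = 128.3 mm.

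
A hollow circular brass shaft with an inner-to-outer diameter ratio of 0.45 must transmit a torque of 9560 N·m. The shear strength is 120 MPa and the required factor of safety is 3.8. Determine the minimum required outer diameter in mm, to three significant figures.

d_o = 117 mm

τ_allow = 120/3.8 = 31.58 MPa.
For a hollow shaft τ = 16T/[πd_o³(1−k⁴)] with k = 0.45, so 1−k⁴ = 0.9590.
d_o³ = 16T/[π τ_allow (1−k⁴)] = 16×9560000/(π×31.58×0.9590) = 1.608×10^6 mm³.
d_o = 117.1 mm.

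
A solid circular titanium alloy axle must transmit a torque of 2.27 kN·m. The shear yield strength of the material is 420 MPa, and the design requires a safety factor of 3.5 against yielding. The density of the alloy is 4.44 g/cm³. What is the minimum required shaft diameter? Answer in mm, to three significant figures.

Allowable shear stress τ_allow = 420/3.5 = 120.0 MPa.
For a solid shaft τ = 16T/(πd³), so d³ = 16T/(π τ_allow) = 16×2270000/(π×120.0) = 96340 mm³.
d = (96340)^(1/3) = 45.84 mm.

d = 45.8 mm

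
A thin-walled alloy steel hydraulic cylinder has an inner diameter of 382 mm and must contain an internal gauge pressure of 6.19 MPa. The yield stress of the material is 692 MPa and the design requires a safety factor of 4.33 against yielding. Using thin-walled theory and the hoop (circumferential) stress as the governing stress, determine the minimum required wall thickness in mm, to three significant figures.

σ_allow = 692/4.33 = 159.8 MPa.
Hoop stress σ_h = pD/(2t), so t = pD/(2σ_allow) = 6.19×382/(2×159.8) = 7.398 mm.

t = 7.40 mm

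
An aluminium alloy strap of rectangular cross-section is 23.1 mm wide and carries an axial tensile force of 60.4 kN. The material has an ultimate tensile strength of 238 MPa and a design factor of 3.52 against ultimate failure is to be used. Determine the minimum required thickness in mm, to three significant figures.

σ_allow = 238/3.52 = 67.61 MPa.
Required area A = F/σ_allow = 60400/67.61 = 893.3 mm².
t = A/w = 893.3/23.1 = 38.67 mm.

t = 38.7 mm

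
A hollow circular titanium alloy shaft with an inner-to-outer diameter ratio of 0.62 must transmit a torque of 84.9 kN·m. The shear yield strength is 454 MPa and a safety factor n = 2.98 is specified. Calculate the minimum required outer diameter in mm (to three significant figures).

τ_allow = 454/2.98 = 152.3 MPa.
For a hollow shaft τ = 16T/[πd_o³(1−k⁴)] with k = 0.62, so 1−k⁴ = 0.8522.
d_o³ = 16T/[π τ_allow (1−k⁴)] = 16×8.4900×10^7/(π×152.3×0.8522) = 3.330×10^6 mm³.
d_o = 149.3 mm.

d_o = 149 mm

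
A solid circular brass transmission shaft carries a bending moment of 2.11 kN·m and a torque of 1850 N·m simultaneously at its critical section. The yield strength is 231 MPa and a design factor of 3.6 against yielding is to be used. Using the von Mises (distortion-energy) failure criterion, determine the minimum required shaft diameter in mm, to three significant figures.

σ_allow = σ_y/n = 231/3.6 = 64.17 MPa.
For a solid shaft σ_b = 32M/(πd³) and τ = 16T/(πd³), so the von Mises stress is σ' = (16/πd³)·√(4M²+3T²).
√(4M²+3T²) = √(4×(2.110×10^6)² + 3×(1.850×10^6)²) = 5.299×10^6 N·mm.
d³ = 16×5.299×10^6/(π×64.17) = 420600 mm³.
d = 74.92 mm.

d = 74.9 mm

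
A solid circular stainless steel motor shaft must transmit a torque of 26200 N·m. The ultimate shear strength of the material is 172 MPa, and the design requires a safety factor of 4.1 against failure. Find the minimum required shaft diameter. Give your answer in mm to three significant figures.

d = 147 mm

Allowable shear stress τ_allow = 172/4.1 = 41.95 MPa.
For a solid shaft τ = 16T/(πd³), so d³ = 16T/(π τ_allow) = 16×2.6200×10^7/(π×41.95) = 3.181×10^6 mm³.
d = (3.181×10^6)^(1/3) = 147.1 mm.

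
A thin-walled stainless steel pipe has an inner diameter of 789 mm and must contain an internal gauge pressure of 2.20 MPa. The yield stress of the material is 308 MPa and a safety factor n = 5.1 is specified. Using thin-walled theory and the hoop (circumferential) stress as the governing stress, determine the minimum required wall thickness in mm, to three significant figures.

σ_allow = 308/5.1 = 60.39 MPa.
Hoop stress σ_h = pD/(2t), so t = pD/(2σ_allow) = 2.20×789/(2×60.39) = 14.37 mm.

t = 14.4 mm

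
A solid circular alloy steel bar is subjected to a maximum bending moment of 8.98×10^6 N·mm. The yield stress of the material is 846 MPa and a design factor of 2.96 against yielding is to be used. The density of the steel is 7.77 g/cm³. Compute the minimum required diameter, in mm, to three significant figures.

σ_allow = 846/2.96 = 285.8 MPa.
For a solid circular section σ = 32M/(πd³), so d³ = 32M/(π σ_allow) = 32×8980000/(π×285.8) = 320000 mm³.
d = 68.40 mm.

d = 68.4 mm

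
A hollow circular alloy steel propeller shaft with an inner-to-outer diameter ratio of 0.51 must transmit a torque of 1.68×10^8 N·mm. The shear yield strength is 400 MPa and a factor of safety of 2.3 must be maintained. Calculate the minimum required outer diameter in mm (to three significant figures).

τ_allow = 400/2.3 = 173.9 MPa.
For a hollow shaft τ = 16T/[πd_o³(1−k⁴)] with k = 0.51, so 1−k⁴ = 0.9323.
d_o³ = 16T/[π τ_allow (1−k⁴)] = 16×1.6800×10^8/(π×173.9×0.9323) = 5.277×10^6 mm³.
d_o = 174.1 mm.

d_o = 174 mm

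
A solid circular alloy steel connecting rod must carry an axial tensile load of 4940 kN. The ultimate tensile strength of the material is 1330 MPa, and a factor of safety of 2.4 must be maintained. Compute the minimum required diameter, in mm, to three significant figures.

d = 107 mm

Allowable stress σ_allow = 1330/2.4 = 554.2 MPa.
Required area A = F/σ_allow = 4940000/554.2 = 8914 mm².
A = πd²/4 → d = √(4A/π) = 106.5 mm.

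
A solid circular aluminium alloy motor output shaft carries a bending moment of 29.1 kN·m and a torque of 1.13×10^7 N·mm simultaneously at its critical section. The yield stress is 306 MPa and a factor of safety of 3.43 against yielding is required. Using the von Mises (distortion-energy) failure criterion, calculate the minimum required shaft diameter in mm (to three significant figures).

d = 152 mm

σ_allow = σ_y/n = 306/3.43 = 89.21 MPa.
For a solid shaft σ_b = 32M/(πd³) and τ = 16T/(πd³), so the von Mises stress is σ' = (16/πd³)·√(4M²+3T²).
√(4M²+3T²) = √(4×(2.910×10^7)² + 3×(1.130×10^7)²) = 6.140×10^7 N·mm.
d³ = 16×6.140×10^7/(π×89.21) = 3.505×10^6 mm³.
d = 151.9 mm.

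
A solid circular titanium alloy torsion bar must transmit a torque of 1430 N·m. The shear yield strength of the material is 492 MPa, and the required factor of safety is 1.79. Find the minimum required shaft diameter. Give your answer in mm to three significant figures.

Allowable shear stress τ_allow = 492/1.79 = 274.9 MPa.
For a solid shaft τ = 16T/(πd³), so d³ = 16T/(π τ_allow) = 16×1430000/(π×274.9) = 26500 mm³.
d = (26500)^(1/3) = 29.81 mm.

d = 29.8 mm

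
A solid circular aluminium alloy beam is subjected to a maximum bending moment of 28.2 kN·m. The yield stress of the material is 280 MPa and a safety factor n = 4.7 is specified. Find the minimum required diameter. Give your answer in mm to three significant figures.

d = 169 mm

σ_allow = 280/4.7 = 59.57 MPa.
For a solid circular section σ = 32M/(πd³), so d³ = 32M/(π σ_allow) = 32×2.8200×10^7/(π×59.57) = 4.822×10^6 mm³.
d = 168.9 mm.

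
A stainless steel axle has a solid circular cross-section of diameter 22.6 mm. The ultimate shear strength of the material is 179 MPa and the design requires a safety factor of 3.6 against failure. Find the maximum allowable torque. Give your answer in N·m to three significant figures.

τ_allow = 179/3.6 = 49.72 MPa.
For a solid shaft T_allow = τ_allow·πd³/16; πd³/16 = π×22.6³/16 = 2266 mm³.
T_allow = 49.72×2266 = 112700 N·mm = 112.7 N·m.

T_allow = 113 N·m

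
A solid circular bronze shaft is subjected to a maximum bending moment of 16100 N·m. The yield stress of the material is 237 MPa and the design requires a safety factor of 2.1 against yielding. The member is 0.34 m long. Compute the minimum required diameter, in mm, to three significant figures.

d = 113 mm

σ_allow = 237/2.1 = 112.9 MPa.
For a solid circular section σ = 32M/(πd³), so d³ = 32M/(π σ_allow) = 32×1.6100×10^7/(π×112.9) = 1.453×10^6 mm³.
d = 113.3 mm.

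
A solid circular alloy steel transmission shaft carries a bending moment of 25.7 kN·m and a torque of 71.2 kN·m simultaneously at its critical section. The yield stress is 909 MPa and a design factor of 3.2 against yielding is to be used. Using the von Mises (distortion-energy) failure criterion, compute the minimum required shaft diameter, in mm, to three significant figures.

σ_allow = σ_y/n = 909/3.2 = 284.1 MPa.
For a solid shaft σ_b = 32M/(πd³) and τ = 16T/(πd³), so the von Mises stress is σ' = (16/πd³)·√(4M²+3T²).
√(4M²+3T²) = √(4×(2.570×10^7)² + 3×(7.120×10^7)²) = 1.336×10^8 N·mm.
d³ = 16×1.336×10^8/(π×284.1) = 2.395×10^6 mm³.
d = 133.8 mm.

d = 134 mm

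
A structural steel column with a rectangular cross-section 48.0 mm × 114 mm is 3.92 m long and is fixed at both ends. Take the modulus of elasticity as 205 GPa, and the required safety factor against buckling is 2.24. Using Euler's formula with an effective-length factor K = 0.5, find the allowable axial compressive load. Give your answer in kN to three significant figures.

P_allow = 247 kN

Buckling occurs about the weak axis: I_min = h·b³/12 = 114×48.0³/12 = 1.051×10^6 mm⁴ (b = 48.0 mm is the smaller dimension).
Effective length L_e = KL = 0.5×3.92 m = 1960 mm.
Euler critical load P_cr = π²EI/L_e² = π²×205000×1.051×10^6/1960² = 553300 N.
P_allow = P_cr/n = 553300/2.24 = 247000 N.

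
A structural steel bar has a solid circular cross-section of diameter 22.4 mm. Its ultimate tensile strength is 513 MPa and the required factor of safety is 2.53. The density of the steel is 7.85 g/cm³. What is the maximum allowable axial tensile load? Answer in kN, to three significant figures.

F_allow = 79.9 kN

σ_allow = 513/2.53 = 202.8 MPa.
A = πd²/4 = π×22.4²/4 = 394.1 mm².
F_allow = σ_allow × A = 202.8×394.1 = 79910 N.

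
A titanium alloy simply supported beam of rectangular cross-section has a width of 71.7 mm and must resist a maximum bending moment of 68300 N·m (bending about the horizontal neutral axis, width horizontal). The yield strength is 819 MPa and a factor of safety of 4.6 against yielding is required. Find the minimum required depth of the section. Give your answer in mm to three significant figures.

σ_allow = 819/4.6 = 178.0 MPa.
For a rectangular section σ = 6M/(bh²), so h² = 6M/(b σ_allow) = 6×6.8300×10^7/(71.7×178.0) = 32100 mm².
h = 179.2 mm.

h = 179 mm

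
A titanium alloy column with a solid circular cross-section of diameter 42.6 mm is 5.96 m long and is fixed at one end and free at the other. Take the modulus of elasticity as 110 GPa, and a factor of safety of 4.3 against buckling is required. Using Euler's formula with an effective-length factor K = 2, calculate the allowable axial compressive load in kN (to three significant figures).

P_allow = 0.287 kN

I = πd⁴/64 = π×42.6⁴/64 = 161700 mm⁴.
Effective length L_e = KL = 2×5.96 m = 11920 mm.
Euler critical load P_cr = π²EI/L_e² = π²×110000×161700/11920² = 1235 N.
P_allow = P_cr/n = 1235/4.3 = 287.3 N.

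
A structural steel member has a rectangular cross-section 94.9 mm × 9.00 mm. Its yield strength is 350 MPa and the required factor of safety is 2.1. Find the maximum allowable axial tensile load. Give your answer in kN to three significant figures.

σ_allow = 350/2.1 = 166.7 MPa.
A = 94.9×9.00 = 854.1 mm².
F_allow = σ_allow × A = 166.7×854.1 = 142400 N.

F_allow = 142 kN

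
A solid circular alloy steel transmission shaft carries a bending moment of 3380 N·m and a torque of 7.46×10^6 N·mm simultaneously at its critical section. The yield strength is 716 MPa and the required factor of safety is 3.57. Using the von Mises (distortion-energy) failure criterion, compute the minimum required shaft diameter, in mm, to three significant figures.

σ_allow = σ_y/n = 716/3.57 = 200.6 MPa.
For a solid shaft σ_b = 32M/(πd³) and τ = 16T/(πd³), so the von Mises stress is σ' = (16/πd³)·√(4M²+3T²).
√(4M²+3T²) = √(4×(3.380×10^6)² + 3×(7.460×10^6)²) = 1.458×10^7 N·mm.
d³ = 16×1.458×10^7/(π×200.6) = 370300 mm³.
d = 71.81 mm.

d = 71.8 mm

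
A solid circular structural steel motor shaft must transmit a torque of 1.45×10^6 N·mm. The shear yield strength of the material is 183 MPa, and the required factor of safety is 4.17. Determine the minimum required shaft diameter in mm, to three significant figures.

Allowable shear stress τ_allow = 183/4.17 = 43.88 MPa.
For a solid shaft τ = 16T/(πd³), so d³ = 16T/(π τ_allow) = 16×1450000/(π×43.88) = 168300 mm³.
d = (168300)^(1/3) = 55.21 mm.

d = 55.2 mm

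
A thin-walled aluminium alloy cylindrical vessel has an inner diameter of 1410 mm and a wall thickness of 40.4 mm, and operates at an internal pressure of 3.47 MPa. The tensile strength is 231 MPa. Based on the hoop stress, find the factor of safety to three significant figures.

σ_h = pD/(2t) = 3.47×1410/(2×40.4) = 60.55 MPa.
n = 231/60.55 = 3.815.

n = 3.81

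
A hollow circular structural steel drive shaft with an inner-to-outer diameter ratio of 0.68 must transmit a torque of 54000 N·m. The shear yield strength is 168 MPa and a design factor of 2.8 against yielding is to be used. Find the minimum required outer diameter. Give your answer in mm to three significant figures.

d_o = 180 mm

τ_allow = 168/2.8 = 60.00 MPa.
For a hollow shaft τ = 16T/[πd_o³(1−k⁴)] with k = 0.68, so 1−k⁴ = 0.7862.
d_o³ = 16T/[π τ_allow (1−k⁴)] = 16×5.4000×10^7/(π×60.00×0.7862) = 5.830×10^6 mm³.
d_o = 180.0 mm.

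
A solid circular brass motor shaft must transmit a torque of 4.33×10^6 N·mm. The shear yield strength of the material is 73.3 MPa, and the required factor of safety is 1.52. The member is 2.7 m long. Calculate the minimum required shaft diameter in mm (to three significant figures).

d = 77.0 mm

Allowable shear stress τ_allow = 73.3/1.52 = 48.22 MPa.
For a solid shaft τ = 16T/(πd³), so d³ = 16T/(π τ_allow) = 16×4330000/(π×48.22) = 457300 mm³.
d = (457300)^(1/3) = 77.04 mm.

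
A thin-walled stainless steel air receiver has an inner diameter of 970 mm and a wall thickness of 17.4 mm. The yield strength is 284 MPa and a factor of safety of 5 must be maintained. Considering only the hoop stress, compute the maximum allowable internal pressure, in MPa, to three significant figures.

p_allow = 2.04 MPa

σ_allow = 284/5 = 56.80 MPa.
σ_h = pD/(2t) → p_allow = 2σ_allow t/D = 2×56.80×17.4/970 = 2.038 MPa.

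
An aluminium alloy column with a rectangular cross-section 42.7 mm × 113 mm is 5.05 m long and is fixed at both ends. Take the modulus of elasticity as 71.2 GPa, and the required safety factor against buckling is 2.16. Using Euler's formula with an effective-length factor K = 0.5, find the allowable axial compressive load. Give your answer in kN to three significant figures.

Buckling occurs about the weak axis: I_min = h·b³/12 = 113×42.7³/12 = 733100 mm⁴ (b = 42.7 mm is the smaller dimension).
Effective length L_e = KL = 0.5×5.05 m = 2525 mm.
Euler critical load P_cr = π²EI/L_e² = π²×71200×733100/2525² = 80800 N.
P_allow = P_cr/n = 80800/2.16 = 37410 N.

P_allow = 37.4 kN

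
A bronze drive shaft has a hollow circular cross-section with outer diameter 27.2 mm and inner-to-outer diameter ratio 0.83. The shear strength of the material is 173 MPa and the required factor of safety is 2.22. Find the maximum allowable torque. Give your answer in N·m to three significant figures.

τ_allow = 173/2.22 = 77.93 MPa.
For a hollow shaft T_allow = τ_allow·πd_o³(1−k⁴)/16 with 1−k⁴ = 0.5254, so πd_o³(1−k⁴)/16 = 2076 mm³.
T_allow = 77.93×2076 = 161800 N·mm = 161.8 N·m.

T_allow = 162 N·m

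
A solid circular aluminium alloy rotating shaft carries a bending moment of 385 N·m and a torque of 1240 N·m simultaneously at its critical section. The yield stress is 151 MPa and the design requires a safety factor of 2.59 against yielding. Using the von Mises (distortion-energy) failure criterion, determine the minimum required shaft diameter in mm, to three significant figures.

σ_allow = σ_y/n = 151/2.59 = 58.30 MPa.
For a solid shaft σ_b = 32M/(πd³) and τ = 16T/(πd³), so the von Mises stress is σ' = (16/πd³)·√(4M²+3T²).
√(4M²+3T²) = √(4×(385000)² + 3×(1.240×10^6)²) = 2.282×10^6 N·mm.
d³ = 16×2.282×10^6/(π×58.30) = 199300 mm³.
d = 58.41 mm.

d = 58.4 mm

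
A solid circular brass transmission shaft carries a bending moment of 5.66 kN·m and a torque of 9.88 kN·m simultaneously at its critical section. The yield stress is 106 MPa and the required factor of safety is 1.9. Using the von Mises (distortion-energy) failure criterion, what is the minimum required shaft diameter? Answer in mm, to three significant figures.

d = 123 mm

σ_allow = σ_y/n = 106/1.9 = 55.79 MPa.
For a solid shaft σ_b = 32M/(πd³) and τ = 16T/(πd³), so the von Mises stress is σ' = (16/πd³)·√(4M²+3T²).
√(4M²+3T²) = √(4×(5.660×10^6)² + 3×(9.880×10^6)²) = 2.052×10^7 N·mm.
d³ = 16×2.052×10^7/(π×55.79) = 1.873×10^6 mm³.
d = 123.3 mm.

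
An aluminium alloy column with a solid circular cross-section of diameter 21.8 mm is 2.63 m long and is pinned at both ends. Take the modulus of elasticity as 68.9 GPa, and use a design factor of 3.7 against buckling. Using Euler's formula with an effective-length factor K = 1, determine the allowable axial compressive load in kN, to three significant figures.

I = πd⁴/64 = π×21.8⁴/64 = 11090 mm⁴.
Effective length L_e = KL = 1×2.63 m = 2630 mm.
Euler critical load P_cr = π²EI/L_e² = π²×68900×11090/2630² = 1090 N.
P_allow = P_cr/n = 1090/3.7 = 294.6 N.

P_allow = 0.295 kN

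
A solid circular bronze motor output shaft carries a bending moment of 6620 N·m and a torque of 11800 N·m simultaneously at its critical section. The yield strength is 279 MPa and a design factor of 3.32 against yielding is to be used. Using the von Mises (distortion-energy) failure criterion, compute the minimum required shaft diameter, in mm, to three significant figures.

d = 114 mm

σ_allow = σ_y/n = 279/3.32 = 84.04 MPa.
For a solid shaft σ_b = 32M/(πd³) and τ = 16T/(πd³), so the von Mises stress is σ' = (16/πd³)·√(4M²+3T²).
√(4M²+3T²) = √(4×(6.620×10^6)² + 3×(1.180×10^7)²) = 2.435×10^7 N·mm.
d³ = 16×2.435×10^7/(π×84.04) = 1.476×10^6 mm³.
d = 113.9 mm.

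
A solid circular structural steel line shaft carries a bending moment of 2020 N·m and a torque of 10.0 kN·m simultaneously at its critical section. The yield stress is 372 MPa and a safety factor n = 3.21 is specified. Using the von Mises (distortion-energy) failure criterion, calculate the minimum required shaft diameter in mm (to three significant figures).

d = 92.1 mm

σ_allow = σ_y/n = 372/3.21 = 115.9 MPa.
For a solid shaft σ_b = 32M/(πd³) and τ = 16T/(πd³), so the von Mises stress is σ' = (16/πd³)·√(4M²+3T²).
√(4M²+3T²) = √(4×(2.020×10^6)² + 3×(1.000×10^7)²) = 1.779×10^7 N·mm.
d³ = 16×1.779×10^7/(π×115.9) = 781600 mm³.
d = 92.12 mm.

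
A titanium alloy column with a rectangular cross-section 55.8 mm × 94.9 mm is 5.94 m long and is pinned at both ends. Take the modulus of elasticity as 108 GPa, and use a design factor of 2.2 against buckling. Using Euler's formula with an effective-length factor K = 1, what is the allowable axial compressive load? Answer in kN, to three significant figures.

P_allow = 18.9 kN

Buckling occurs about the weak axis: I_min = h·b³/12 = 94.9×55.8³/12 = 1.374×10^6 mm⁴ (b = 55.8 mm is the smaller dimension).
Effective length L_e = KL = 1×5.94 m = 5940 mm.
Euler critical load P_cr = π²EI/L_e² = π²×108000×1.374×10^6/5940² = 41510 N.
P_allow = P_cr/n = 41510/2.2 = 18870 N.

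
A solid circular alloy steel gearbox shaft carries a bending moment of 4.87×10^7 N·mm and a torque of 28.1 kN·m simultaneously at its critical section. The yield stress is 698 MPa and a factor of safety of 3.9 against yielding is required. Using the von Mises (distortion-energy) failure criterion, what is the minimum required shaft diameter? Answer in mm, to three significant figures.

σ_allow = σ_y/n = 698/3.9 = 179.0 MPa.
For a solid shaft σ_b = 32M/(πd³) and τ = 16T/(πd³), so the von Mises stress is σ' = (16/πd³)·√(4M²+3T²).
√(4M²+3T²) = √(4×(4.870×10^7)² + 3×(2.810×10^7)²) = 1.089×10^8 N·mm.
d³ = 16×1.089×10^8/(π×179.0) = 3.098×10^6 mm³.
d = 145.8 mm.

d = 146 mm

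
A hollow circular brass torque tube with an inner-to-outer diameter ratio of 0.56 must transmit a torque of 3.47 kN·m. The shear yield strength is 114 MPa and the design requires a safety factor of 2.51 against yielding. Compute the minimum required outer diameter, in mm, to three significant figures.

d_o = 75.6 mm

τ_allow = 114/2.51 = 45.42 MPa.
For a hollow shaft τ = 16T/[πd_o³(1−k⁴)] with k = 0.56, so 1−k⁴ = 0.9017.
d_o³ = 16T/[π τ_allow (1−k⁴)] = 16×3470000/(π×45.42×0.9017) = 431500 mm³.
d_o = 75.57 mm.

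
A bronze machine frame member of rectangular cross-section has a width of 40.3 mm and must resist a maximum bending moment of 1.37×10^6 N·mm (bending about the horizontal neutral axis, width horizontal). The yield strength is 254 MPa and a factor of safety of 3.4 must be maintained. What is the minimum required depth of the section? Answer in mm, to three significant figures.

h = 52.3 mm

σ_allow = 254/3.4 = 74.71 MPa.
For a rectangular section σ = 6M/(bh²), so h² = 6M/(b σ_allow) = 6×1370000/(40.3×74.71) = 2730 mm².
h = 52.25 mm.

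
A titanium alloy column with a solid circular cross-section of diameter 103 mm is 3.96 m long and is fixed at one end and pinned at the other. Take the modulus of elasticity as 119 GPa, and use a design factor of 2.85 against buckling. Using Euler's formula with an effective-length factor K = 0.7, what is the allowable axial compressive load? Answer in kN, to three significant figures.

P_allow = 296 kN

I = πd⁴/64 = π×103⁴/64 = 5.525×10^6 mm⁴.
Effective length L_e = KL = 0.7×3.96 m = 2772 mm.
Euler critical load P_cr = π²EI/L_e² = π²×119000×5.525×10^6/2772² = 844500 N.
P_allow = P_cr/n = 844500/2.85 = 296300 N.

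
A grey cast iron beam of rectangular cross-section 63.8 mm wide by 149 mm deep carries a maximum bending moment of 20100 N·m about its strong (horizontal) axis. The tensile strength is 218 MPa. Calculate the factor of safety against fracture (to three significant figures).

n = 2.56

Section modulus S = bh²/6 = 63.8×149²/6 = 236100 mm³.
σ = M/S = 2.0100×10^7/236100 = 85.14 MPa.
n = 218/85.14 = 2.560.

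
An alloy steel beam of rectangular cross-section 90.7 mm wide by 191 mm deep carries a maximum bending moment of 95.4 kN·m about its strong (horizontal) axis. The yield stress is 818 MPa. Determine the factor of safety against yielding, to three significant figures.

n = 4.73

Section modulus S = bh²/6 = 90.7×191²/6 = 551500 mm³.
σ = M/S = 9.5400×10^7/551500 = 173.0 MPa.
n = 818/173.0 = 4.729.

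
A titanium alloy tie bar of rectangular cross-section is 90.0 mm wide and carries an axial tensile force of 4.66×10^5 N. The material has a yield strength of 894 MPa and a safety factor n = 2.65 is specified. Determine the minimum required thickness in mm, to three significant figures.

σ_allow = 894/2.65 = 337.4 MPa.
Required area A = F/σ_allow = 466000/337.4 = 1381 mm².
t = A/w = 1381/90.0 = 15.35 mm.

t = 15.3 mm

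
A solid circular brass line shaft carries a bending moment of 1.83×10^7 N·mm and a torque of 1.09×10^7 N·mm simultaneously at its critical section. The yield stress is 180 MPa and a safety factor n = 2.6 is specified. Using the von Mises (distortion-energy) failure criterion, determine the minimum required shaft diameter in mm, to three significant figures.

σ_allow = σ_y/n = 180/2.6 = 69.23 MPa.
For a solid shaft σ_b = 32M/(πd³) and τ = 16T/(πd³), so the von Mises stress is σ' = (16/πd³)·√(4M²+3T²).
√(4M²+3T²) = √(4×(1.830×10^7)² + 3×(1.090×10^7)²) = 4.118×10^7 N·mm.
d³ = 16×4.118×10^7/(π×69.23) = 3.030×10^6 mm³.
d = 144.7 mm.

d = 145 mm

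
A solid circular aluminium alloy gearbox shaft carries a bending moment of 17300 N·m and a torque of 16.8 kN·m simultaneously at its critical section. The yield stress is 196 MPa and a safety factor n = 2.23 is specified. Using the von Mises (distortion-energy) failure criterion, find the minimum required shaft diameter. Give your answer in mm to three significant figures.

σ_allow = σ_y/n = 196/2.23 = 87.89 MPa.
For a solid shaft σ_b = 32M/(πd³) and τ = 16T/(πd³), so the von Mises stress is σ' = (16/πd³)·√(4M²+3T²).
√(4M²+3T²) = √(4×(1.730×10^7)² + 3×(1.680×10^7)²) = 4.521×10^7 N·mm.
d³ = 16×4.521×10^7/(π×87.89) = 2.620×10^6 mm³.
d = 137.9 mm.

d = 138 mm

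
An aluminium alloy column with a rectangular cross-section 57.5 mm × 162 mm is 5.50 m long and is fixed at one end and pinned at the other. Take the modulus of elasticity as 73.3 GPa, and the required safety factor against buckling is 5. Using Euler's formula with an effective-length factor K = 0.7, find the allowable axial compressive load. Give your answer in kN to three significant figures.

P_allow = 25.1 kN

Buckling occurs about the weak axis: I_min = h·b³/12 = 162×57.5³/12 = 2.566×10^6 mm⁴ (b = 57.5 mm is the smaller dimension).
Effective length L_e = KL = 0.7×5.50 m = 3850 mm.
Euler critical load P_cr = π²EI/L_e² = π²×73300×2.566×10^6/3850² = 125300 N.
P_allow = P_cr/n = 125300/5 = 25050 N.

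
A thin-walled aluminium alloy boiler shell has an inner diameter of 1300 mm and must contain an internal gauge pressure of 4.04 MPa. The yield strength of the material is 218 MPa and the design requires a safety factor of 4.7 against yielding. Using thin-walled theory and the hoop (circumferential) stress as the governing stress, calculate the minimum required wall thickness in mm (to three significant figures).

t = 56.6 mm

σ_allow = 218/4.7 = 46.38 MPa.
Hoop stress σ_h = pD/(2t), so t = pD/(2σ_allow) = 4.04×1300/(2×46.38) = 56.62 mm.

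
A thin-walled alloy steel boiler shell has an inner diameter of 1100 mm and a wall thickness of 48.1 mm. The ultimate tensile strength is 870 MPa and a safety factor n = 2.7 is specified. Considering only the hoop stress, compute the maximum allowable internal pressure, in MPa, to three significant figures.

p_allow = 28.2 MPa

σ_allow = 870/2.7 = 322.2 MPa.
σ_h = pD/(2t) → p_allow = 2σ_allow t/D = 2×322.2×48.1/1100 = 28.18 MPa.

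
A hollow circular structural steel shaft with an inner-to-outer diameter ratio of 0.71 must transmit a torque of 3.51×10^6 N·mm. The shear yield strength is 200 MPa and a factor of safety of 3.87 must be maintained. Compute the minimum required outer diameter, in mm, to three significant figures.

d_o = 77.4 mm

τ_allow = 200/3.87 = 51.68 MPa.
For a hollow shaft τ = 16T/[πd_o³(1−k⁴)] with k = 0.71, so 1−k⁴ = 0.7459.
d_o³ = 16T/[π τ_allow (1−k⁴)] = 16×3510000/(π×51.68×0.7459) = 463800 mm³.
d_o = 77.40 mm.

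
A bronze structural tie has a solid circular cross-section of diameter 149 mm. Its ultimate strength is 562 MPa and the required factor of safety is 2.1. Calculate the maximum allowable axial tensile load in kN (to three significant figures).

F_allow = 4670 kN

σ_allow = 562/2.1 = 267.6 MPa.
A = πd²/4 = π×149²/4 = 17440 mm².
F_allow = σ_allow × A = 267.6×17440 = 4.666×10^6 N.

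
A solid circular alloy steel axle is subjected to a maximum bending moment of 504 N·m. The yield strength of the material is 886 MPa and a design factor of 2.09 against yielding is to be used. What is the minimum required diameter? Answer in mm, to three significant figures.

d = 23.0 mm

σ_allow = 886/2.09 = 423.9 MPa.
For a solid circular section σ = 32M/(πd³), so d³ = 32M/(π σ_allow) = 32×504000/(π×423.9) = 12110 mm³.
d = 22.96 mm.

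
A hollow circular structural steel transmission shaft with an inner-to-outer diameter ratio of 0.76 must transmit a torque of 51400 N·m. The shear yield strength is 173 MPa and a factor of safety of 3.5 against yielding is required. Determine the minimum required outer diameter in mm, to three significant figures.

d_o = 200 mm

τ_allow = 173/3.5 = 49.43 MPa.
For a hollow shaft τ = 16T/[πd_o³(1−k⁴)] with k = 0.76, so 1−k⁴ = 0.6664.
d_o³ = 16T/[π τ_allow (1−k⁴)] = 16×5.1400×10^7/(π×49.43×0.6664) = 7.948×10^6 mm³.
d_o = 199.6 mm.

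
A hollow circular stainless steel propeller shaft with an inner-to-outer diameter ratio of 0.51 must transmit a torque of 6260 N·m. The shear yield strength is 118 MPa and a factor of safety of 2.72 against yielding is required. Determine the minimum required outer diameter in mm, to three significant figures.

d_o = 92.4 mm

τ_allow = 118/2.72 = 43.38 MPa.
For a hollow shaft τ = 16T/[πd_o³(1−k⁴)] with k = 0.51, so 1−k⁴ = 0.9323.
d_o³ = 16T/[π τ_allow (1−k⁴)] = 16×6260000/(π×43.38×0.9323) = 788200 mm³.
d_o = 92.37 mm.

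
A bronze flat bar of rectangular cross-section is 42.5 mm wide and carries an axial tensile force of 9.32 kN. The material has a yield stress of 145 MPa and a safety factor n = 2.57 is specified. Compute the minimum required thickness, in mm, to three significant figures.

t = 3.89 mm

σ_allow = 145/2.57 = 56.42 MPa.
Required area A = F/σ_allow = 9320.0/56.42 = 165.2 mm².
t = A/w = 165.2/42.5 = 3.887 mm.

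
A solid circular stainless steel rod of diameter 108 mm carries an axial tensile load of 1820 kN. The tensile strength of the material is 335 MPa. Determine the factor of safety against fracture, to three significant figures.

n = 1.69

A = πd²/4 = 9161 mm².
σ = F/A = 1820000/9161 = 198.7 MPa.
n = 335/198.7 = 1.686.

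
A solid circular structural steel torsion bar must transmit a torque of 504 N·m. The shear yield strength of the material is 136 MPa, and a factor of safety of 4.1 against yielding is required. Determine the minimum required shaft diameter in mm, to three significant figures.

d = 42.6 mm

Allowable shear stress τ_allow = 136/4.1 = 33.17 MPa.
For a solid shaft τ = 16T/(πd³), so d³ = 16T/(π τ_allow) = 16×504000/(π×33.17) = 77380 mm³.
d = (77380)^(1/3) = 42.61 mm.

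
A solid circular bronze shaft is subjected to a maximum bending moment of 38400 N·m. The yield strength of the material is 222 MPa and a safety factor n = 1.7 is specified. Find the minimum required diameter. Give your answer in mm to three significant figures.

σ_allow = 222/1.7 = 130.6 MPa.
For a solid circular section σ = 32M/(πd³), so d³ = 32M/(π σ_allow) = 32×3.8400×10^7/(π×130.6) = 2.995×10^6 mm³.
d = 144.1 mm.

d = 144 mm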